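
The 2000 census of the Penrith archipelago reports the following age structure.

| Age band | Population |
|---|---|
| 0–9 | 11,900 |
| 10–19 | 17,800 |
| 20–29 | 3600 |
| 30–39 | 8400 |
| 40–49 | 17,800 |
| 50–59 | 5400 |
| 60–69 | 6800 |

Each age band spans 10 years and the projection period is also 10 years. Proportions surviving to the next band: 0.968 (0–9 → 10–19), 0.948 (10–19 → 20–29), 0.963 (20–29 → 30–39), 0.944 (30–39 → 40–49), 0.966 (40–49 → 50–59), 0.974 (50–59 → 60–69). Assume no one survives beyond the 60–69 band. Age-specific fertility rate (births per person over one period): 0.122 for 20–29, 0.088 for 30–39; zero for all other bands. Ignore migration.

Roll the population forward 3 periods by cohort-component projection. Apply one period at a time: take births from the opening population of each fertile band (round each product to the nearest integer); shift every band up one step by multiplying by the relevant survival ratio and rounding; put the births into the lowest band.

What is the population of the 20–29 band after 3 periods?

After projecting period 1:
Births: 3600 × 0.122 = 439 ; 8400 × 0.088 = 739 ⇒ total 1178
10–19: 11900 × 0.968 = 11519
20–29: 17800 × 0.948 = 16874
30–39: 3600 × 0.963 = 3467
40–49: 8400 × 0.944 = 7930
50–59: 17800 × 0.966 = 17195
60–69: 5400 × 0.974 = 5260
Giving 1178 / 11519 / 16874 / 3467 / 7930 / 17195 / 5260.
After projecting period 2:
Births: 16874 × 0.122 = 2059 ; 3467 × 0.088 = 305 ⇒ total 2364
10–19: 1178 × 0.968 = 1140
20–29: 11519 × 0.948 = 10920
30–39: 16874 × 0.963 = 16250
40–49: 3467 × 0.944 = 3273
50–59: 7930 × 0.966 = 7660
60–69: 17195 × 0.974 = 16748
Giving 2364 / 1140 / 10920 / 16250 / 3273 / 7660 / 16748.
After projecting period 3:
Births: 10920 × 0.122 = 1332 ; 16250 × 0.088 = 1430 ⇒ total 2762
10–19: 2364 × 0.968 = 2288
20–29: 1140 × 0.948 = 1081
30–39: 10920 × 0.963 = 10516
40–49: 16250 × 0.944 = 15340
50–59: 3273 × 0.966 = 3162
60–69: 7660 × 0.974 = 7461
Giving 2762 / 2288 / 1081 / 10516 / 15340 / 3162 / 7461.

1081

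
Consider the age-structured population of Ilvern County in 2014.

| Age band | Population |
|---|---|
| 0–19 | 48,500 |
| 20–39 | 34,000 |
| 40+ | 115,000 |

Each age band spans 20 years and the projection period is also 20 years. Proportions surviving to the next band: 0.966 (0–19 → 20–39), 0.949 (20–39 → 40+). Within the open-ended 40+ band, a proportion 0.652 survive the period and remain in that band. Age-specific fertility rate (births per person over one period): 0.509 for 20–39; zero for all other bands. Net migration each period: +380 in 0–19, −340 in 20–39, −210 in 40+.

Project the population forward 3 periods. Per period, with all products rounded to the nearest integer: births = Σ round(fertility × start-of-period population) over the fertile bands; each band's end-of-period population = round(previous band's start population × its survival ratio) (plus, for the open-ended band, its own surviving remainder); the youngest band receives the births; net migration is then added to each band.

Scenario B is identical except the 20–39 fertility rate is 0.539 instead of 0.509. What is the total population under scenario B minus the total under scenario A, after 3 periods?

Period 1:
Births: 34000 * 0.509 = 17306
20–39: 48500 * 0.966 = 46851
40+: 34000 * 0.949 + 115000 * 0.652 = 32266 + 74980 = 107246
Net migration: 0–19 + 380 → 17686; 20–39 − 340 → 46511; 40+ − 210 → 107036
End of period: [17686, 46511, 107036]
Period 2:
Births: 46511 * 0.509 = 23674
20–39: 17686 * 0.966 = 17085
40+: 46511 * 0.949 + 107036 * 0.652 = 44139 + 69787 = 113926
Net migration: 0–19 + 380 → 24054; 20–39 − 340 → 16745; 40+ − 210 → 113716
End of period: [24054, 16745, 113716]
Period 3:
Births: 16745 * 0.509 = 8523
20–39: 24054 * 0.966 = 23236
40+: 16745 * 0.949 + 113716 * 0.652 = 15891 + 74143 = 90034
Net migration: 0–19 + 380 → 8903; 20–39 − 340 → 22896; 40+ − 210 → 89824
End of period: [8903, 22896, 89824]
Scenario A total after 3 periods: 121623
Scenario B projection —
Period 1:
Births: 34000 * 0.539 = 18326
20–39: 48500 * 0.966 = 46851
40+: 34000 * 0.949 + 115000 * 0.652 = 32266 + 74980 = 107246
Net migration: 0–19 + 380 → 18706; 20–39 − 340 → 46511; 40+ − 210 → 107036
End of period: [18706, 46511, 107036]
Period 2:
Births: 46511 * 0.539 = 25069
20–39: 18706 * 0.966 = 18070
40+: 46511 * 0.949 + 107036 * 0.652 = 44139 + 69787 = 113926
Net migration: 0–19 + 380 → 25449; 20–39 − 340 → 17730; 40+ − 210 → 113716
End of period: [25449, 17730, 113716]
Period 3:
Births: 17730 * 0.539 = 9556
20–39: 25449 * 0.966 = 24584
40+: 17730 * 0.949 + 113716 * 0.652 = 16826 + 74143 = 90969
Net migration: 0–19 + 380 → 9936; 20–39 − 340 → 24244; 40+ − 210 → 90759
End of period: [9936, 24244, 90759]
Scenario B total after 3 periods: 124939
Difference B − A = 124939 − 121623 = 3316

3316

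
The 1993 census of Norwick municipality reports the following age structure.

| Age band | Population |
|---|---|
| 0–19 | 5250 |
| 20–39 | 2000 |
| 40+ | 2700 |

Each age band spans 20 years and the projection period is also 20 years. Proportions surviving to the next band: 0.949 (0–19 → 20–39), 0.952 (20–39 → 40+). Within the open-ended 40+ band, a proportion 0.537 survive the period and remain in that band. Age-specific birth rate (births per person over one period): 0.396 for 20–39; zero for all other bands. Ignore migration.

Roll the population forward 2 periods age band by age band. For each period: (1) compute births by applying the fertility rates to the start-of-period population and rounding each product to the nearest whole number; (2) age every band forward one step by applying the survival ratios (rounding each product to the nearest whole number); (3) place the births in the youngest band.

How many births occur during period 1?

792

Numbering the groups 1..3 from youngest to oldest:
Period 1.
Births: 2000 * 0.396 = 792
Group 2: 5250 * 0.949 = 4982
Group 3: 2000 * 0.952 + 2700 * 0.537 = 1904 + 1450 = 3354
→ [792, 4982, 3354]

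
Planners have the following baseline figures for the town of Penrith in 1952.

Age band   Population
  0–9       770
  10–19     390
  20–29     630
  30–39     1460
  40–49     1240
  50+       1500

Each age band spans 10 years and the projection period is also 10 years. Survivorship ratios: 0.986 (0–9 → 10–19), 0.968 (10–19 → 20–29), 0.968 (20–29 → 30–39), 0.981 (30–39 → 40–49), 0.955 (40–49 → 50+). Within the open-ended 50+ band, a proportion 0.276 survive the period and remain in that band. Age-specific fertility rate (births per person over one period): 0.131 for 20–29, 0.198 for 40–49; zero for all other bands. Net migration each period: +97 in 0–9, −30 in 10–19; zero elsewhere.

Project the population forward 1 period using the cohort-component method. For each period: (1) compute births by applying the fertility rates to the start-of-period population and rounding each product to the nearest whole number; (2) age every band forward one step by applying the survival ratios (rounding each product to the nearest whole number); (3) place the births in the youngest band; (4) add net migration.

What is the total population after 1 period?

Let band 1 be 0–9 through band 6 = 50+.
Period 1:
Births: 630 * 0.131 = 83  |  1240 * 0.198 = 246 — total 329
Band 2: 770 * 0.986 = 759
Band 3: 390 * 0.968 = 378
Band 4: 630 * 0.968 = 610
Band 5: 1460 * 0.981 = 1432
Band 6: 1240 * 0.955 + 1500 * 0.276 = 1184 + 414 = 1598
Net migration: Band 1 + 97 → 426; Band 2 − 30 → 729
Population now: 0–9=426, 10–19=729, 20–29=378, 30–39=610, 40–49=1432, 50+=1598
Total after period 1: 426 + 729 + 378 + 610 + 1432 + 1598 = 5173

5173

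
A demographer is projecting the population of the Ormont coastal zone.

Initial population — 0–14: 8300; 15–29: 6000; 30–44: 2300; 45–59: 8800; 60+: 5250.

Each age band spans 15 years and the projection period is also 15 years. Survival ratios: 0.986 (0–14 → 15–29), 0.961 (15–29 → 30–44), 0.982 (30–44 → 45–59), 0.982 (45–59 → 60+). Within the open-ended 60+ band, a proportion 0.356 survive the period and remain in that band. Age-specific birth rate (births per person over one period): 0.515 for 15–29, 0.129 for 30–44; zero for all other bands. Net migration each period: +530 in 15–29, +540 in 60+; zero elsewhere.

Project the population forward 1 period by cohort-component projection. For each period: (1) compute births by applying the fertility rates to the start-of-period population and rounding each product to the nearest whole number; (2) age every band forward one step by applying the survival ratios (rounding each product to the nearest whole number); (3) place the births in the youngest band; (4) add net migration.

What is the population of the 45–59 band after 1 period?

2259

Numbering the groups 1..5 from youngest to oldest:
— Period 1 —
Births: 6000 × 0.515 = 3090  |  2300 × 0.129 = 297 ⇒ total 3387
Group 2: 8300 × 0.986 = 8184
Group 3: 6000 × 0.961 = 5766
Group 4: 2300 × 0.982 = 2259
Group 5: 8800 × 0.982 + 5250 × 0.356 = 8642 + 1869 = 10511
Net migration: Group 2 + 530 → 8714; Group 5 + 540 → 11051
End of period: [3387, 8714, 5766, 2259, 11051]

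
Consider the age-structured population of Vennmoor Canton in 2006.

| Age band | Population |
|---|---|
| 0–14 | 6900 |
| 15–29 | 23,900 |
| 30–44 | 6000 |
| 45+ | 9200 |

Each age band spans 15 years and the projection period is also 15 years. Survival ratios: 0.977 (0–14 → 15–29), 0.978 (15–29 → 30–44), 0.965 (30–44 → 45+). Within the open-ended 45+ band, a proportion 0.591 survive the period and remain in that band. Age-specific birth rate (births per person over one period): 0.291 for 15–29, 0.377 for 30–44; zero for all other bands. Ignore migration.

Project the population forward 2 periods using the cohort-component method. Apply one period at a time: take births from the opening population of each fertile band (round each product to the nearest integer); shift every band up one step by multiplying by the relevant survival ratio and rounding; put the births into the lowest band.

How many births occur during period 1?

After projecting period 1:
Births: 23900 × 0.291 = 6955, 6000 × 0.377 = 2262 → 9217
15–29: 6900 × 0.977 = 6741
30–44: 23900 × 0.978 = 23374
45+: 6000 × 0.965 + 9200 × 0.591 = 5790 + 5437 = 11227
End of period: [9217, 6741, 23374, 11227]

9217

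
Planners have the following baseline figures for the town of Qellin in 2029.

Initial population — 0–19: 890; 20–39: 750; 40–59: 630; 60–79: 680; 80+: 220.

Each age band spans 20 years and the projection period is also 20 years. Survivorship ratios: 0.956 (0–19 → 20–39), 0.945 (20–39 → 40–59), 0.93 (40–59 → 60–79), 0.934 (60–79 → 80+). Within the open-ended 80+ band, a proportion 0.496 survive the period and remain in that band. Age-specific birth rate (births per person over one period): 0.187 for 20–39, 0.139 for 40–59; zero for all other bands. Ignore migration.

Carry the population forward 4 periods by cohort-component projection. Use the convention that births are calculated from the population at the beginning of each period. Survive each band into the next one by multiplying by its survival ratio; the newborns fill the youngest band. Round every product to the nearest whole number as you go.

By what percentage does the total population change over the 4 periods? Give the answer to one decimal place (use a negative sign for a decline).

Let group 1 be 0–19 through group 5 = 80+.
Period 1.
Births: 750 × 0.187 = 140, 630 × 0.139 = 88 → total 228
Group 2: 890 × 0.956 = 851
Group 3: 750 × 0.945 = 709
Group 4: 630 × 0.93 = 586
Group 5: 680 × 0.934 + 220 × 0.496 = 635 + 109 = 744
End of period: [228, 851, 709, 586, 744]
Period 2.
Births: 851 × 0.187 = 159, 709 × 0.139 = 99 → total 258
Group 2: 228 × 0.956 = 218
Group 3: 851 × 0.945 = 804
Group 4: 709 × 0.93 = 659
Group 5: 586 × 0.934 + 744 × 0.496 = 547 + 369 = 916
End of period: [258, 218, 804, 659, 916]
Period 3.
Births: 218 × 0.187 = 41, 804 × 0.139 = 112 → total 153
Group 2: 258 × 0.956 = 247
Group 3: 218 × 0.945 = 206
Group 4: 804 × 0.93 = 748
Group 5: 659 × 0.934 + 916 × 0.496 = 616 + 454 = 1070
End of period: [153, 247, 206, 748, 1070]
Period 4.
Births: 247 × 0.187 = 46, 206 × 0.139 = 29 → total 75
Group 2: 153 × 0.956 = 146
Group 3: 247 × 0.945 = 233
Group 4: 206 × 0.93 = 192
Group 5: 748 × 0.934 + 1070 × 0.496 = 699 + 531 = 1230
End of period: [75, 146, 233, 192, 1230]
Total: 3170 → 1876; change = -1294; percentage change = -40.8%

-40.8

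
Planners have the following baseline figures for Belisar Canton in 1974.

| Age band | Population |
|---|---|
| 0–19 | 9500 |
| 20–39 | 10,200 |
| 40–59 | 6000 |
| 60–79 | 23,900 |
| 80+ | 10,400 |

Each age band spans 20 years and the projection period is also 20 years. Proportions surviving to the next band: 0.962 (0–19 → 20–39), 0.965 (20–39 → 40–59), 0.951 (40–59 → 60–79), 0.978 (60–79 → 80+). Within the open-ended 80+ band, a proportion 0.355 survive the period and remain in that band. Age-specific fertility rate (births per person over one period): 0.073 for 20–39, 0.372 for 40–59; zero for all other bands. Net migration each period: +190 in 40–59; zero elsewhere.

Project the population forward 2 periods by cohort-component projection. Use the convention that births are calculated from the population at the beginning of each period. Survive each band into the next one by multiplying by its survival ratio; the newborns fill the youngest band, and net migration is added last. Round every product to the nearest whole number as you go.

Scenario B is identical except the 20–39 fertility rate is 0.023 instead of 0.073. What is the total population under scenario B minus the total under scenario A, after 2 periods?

Let group 1 be 0–19 through group 5 = 80+.
[period 1]
Births: 10200 * 0.073 = 745  |  6000 * 0.372 = 2232 → 2977
Group 2: 9500 * 0.962 = 9139
Group 3: 10200 * 0.965 = 9843
Group 4: 6000 * 0.951 = 5706
Group 5: 23900 * 0.978 + 10400 * 0.355 = 23374 + 3692 = 27066
Net migration: Group 3 + 190 → 10033
Giving 2977 / 9139 / 10033 / 5706 / 27066.
[period 2]
Births: 9139 * 0.073 = 667  |  10033 * 0.372 = 3732 → 4399
Group 2: 2977 * 0.962 = 2864
Group 3: 9139 * 0.965 = 8819
Group 4: 10033 * 0.951 = 9541
Group 5: 5706 * 0.978 + 27066 * 0.355 = 5580 + 9608 = 15188
Net migration: Group 3 + 190 → 9009
Giving 4399 / 2864 / 9009 / 9541 / 15188.
Scenario A total after 2 periods: 41001
Scenario B projection —
[period 1]
Births: 10200 * 0.023 = 235  |  6000 * 0.372 = 2232 → 2467
Group 2: 9500 * 0.962 = 9139
Group 3: 10200 * 0.965 = 9843
Group 4: 6000 * 0.951 = 5706
Group 5: 23900 * 0.978 + 10400 * 0.355 = 23374 + 3692 = 27066
Net migration: Group 3 + 190 → 10033
Giving 2467 / 9139 / 10033 / 5706 / 27066.
[period 2]
Births: 9139 * 0.023 = 210  |  10033 * 0.372 = 3732 → 3942
Group 2: 2467 * 0.962 = 2373
Group 3: 9139 * 0.965 = 8819
Group 4: 10033 * 0.951 = 9541
Group 5: 5706 * 0.978 + 27066 * 0.355 = 5580 + 9608 = 15188
Net migration: Group 3 + 190 → 9009
Giving 3942 / 2373 / 9009 / 9541 / 15188.
Scenario B total after 2 periods: 40053
Difference B − A = 40053 − 41001 = -948

-948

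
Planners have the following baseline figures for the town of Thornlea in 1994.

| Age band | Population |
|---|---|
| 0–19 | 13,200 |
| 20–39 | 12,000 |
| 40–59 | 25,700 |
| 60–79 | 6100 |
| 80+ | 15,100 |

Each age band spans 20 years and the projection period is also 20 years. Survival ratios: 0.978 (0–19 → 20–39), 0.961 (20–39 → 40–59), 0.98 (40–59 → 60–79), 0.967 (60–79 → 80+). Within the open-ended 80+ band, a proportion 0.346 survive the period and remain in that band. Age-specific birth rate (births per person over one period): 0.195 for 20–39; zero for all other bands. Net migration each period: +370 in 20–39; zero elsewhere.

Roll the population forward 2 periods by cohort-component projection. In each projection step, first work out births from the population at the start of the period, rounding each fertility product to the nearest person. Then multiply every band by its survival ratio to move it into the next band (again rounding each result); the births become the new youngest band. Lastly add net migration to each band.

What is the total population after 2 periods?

57516

(Bands numbered youngest = 1 to oldest = 5.)
— Period 1 —
Births: 12000 × 0.195 = 2340
Band 2: 13200 × 0.978 = 12910
Band 3: 12000 × 0.961 = 11532
Band 4: 25700 × 0.98 = 25186
Band 5: 6100 × 0.967 + 15100 × 0.346 = 5899 + 5225 = 11124
Net migration: Band 2 + 370 → 13280
End of period: [2340, 13280, 11532, 25186, 11124]
— Period 2 —
Births: 13280 × 0.195 = 2590
Band 2: 2340 × 0.978 = 2289
Band 3: 13280 × 0.961 = 12762
Band 4: 11532 × 0.98 = 11301
Band 5: 25186 × 0.967 + 11124 × 0.346 = 24355 + 3849 = 28204
Net migration: Band 2 + 370 → 2659
End of period: [2590, 2659, 12762, 11301, 28204]
Total after period 2: 2590 + 2659 + 12762 + 11301 + 28204 = 57516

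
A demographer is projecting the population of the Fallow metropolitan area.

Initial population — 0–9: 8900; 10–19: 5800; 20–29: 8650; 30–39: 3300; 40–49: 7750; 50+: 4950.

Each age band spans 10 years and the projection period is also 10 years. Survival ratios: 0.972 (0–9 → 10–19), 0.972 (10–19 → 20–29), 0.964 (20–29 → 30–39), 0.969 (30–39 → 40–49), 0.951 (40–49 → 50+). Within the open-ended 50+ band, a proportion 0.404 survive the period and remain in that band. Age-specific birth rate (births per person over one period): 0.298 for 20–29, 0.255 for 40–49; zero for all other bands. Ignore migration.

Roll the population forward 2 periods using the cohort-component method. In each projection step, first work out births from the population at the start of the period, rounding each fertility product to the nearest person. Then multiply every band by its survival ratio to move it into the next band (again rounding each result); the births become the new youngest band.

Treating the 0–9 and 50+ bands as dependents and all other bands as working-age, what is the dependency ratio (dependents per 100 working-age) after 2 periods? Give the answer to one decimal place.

35.4

(Groups numbered youngest = 1 to oldest = 6.)
[period 1]
Births: 8650 * 0.298 = 2578  |  7750 * 0.255 = 1976 — total 4554
Group 2: 8900 * 0.972 = 8651
Group 3: 5800 * 0.972 = 5638
Group 4: 8650 * 0.964 = 8339
Group 5: 3300 * 0.969 = 3198
Group 6: 7750 * 0.951 + 4950 * 0.404 = 7370 + 2000 = 9370
Giving 4554 / 8651 / 5638 / 8339 / 3198 / 9370.
[period 2]
Births: 5638 * 0.298 = 1680  |  3198 * 0.255 = 815 — total 2495
Group 2: 4554 * 0.972 = 4426
Group 3: 8651 * 0.972 = 8409
Group 4: 5638 * 0.964 = 5435
Group 5: 8339 * 0.969 = 8080
Group 6: 3198 * 0.951 + 9370 * 0.404 = 3041 + 3785 = 6826
Giving 2495 / 4426 / 8409 / 5435 / 8080 / 6826.
Dependents (band 0–9 + band 50+) = 2495 + 6826 = 9321; working-age = 26350; ratio = 9321/26350 × 100 = 35.4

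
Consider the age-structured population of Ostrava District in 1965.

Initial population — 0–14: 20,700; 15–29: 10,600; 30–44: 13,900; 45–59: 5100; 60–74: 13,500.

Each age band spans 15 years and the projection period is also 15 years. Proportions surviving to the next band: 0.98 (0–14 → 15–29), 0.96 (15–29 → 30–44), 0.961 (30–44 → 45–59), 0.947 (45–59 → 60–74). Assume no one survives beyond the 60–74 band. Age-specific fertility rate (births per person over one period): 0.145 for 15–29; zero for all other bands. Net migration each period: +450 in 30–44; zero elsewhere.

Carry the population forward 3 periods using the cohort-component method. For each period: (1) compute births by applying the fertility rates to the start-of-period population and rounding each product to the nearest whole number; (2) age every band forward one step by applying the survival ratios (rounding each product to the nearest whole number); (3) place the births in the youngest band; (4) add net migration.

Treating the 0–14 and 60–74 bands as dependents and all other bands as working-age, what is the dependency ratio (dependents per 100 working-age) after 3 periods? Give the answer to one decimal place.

41.3

Period 1.
Births: 10600 × 0.145 = 1537
15–29: 20700 × 0.98 = 20286
30–44: 10600 × 0.96 = 10176
45–59: 13900 × 0.961 = 13358
60–74: 5100 × 0.947 = 4830
Net migration: 30–44 + 450 → 10626
Giving 1537 / 20286 / 10626 / 13358 / 4830.
Period 2.
Births: 20286 × 0.145 = 2941
15–29: 1537 × 0.98 = 1506
30–44: 20286 × 0.96 = 19475
45–59: 10626 × 0.961 = 10212
60–74: 13358 × 0.947 = 12650
Net migration: 30–44 + 450 → 19925
Giving 2941 / 1506 / 19925 / 10212 / 12650.
Period 3.
Births: 1506 × 0.145 = 218
15–29: 2941 × 0.98 = 2882
30–44: 1506 × 0.96 = 1446
45–59: 19925 × 0.961 = 19148
60–74: 10212 × 0.947 = 9671
Net migration: 30–44 + 450 → 1896
Giving 218 / 2882 / 1896 / 19148 / 9671.
Dependents (band 0–14 + band 60–74) = 218 + 9671 = 9889; working-age = 23926; ratio = 9889/23926 × 100 = 41.3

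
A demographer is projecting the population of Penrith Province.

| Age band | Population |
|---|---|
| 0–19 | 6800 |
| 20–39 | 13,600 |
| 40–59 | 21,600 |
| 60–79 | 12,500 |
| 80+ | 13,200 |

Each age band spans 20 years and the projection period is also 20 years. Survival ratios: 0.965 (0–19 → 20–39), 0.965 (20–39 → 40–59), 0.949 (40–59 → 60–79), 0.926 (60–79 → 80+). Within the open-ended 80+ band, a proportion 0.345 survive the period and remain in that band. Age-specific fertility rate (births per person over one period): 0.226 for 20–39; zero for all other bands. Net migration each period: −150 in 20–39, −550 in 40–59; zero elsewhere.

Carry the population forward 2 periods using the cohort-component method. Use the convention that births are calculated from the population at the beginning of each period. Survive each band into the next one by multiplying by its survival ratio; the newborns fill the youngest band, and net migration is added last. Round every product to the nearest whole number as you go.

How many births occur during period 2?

Numbering the bands 1..5 from youngest to oldest:
Period 1:
Births: 13600 * 0.226 = 3074
Band 2: 6800 * 0.965 = 6562
Band 3: 13600 * 0.965 = 13124
Band 4: 21600 * 0.949 = 20498
Band 5: 12500 * 0.926 + 13200 * 0.345 = 11575 + 4554 = 16129
Net migration: Band 2 − 150 → 6412; Band 3 − 550 → 12574
End of period: [3074, 6412, 12574, 20498, 16129]
Period 2:
Births: 6412 * 0.226 = 1449
Band 2: 3074 * 0.965 = 2966
Band 3: 6412 * 0.965 = 6188
Band 4: 12574 * 0.949 = 11933
Band 5: 20498 * 0.926 + 16129 * 0.345 = 18981 + 5565 = 24546
Net migration: Band 2 − 150 → 2816; Band 3 − 550 → 5638
End of period: [1449, 2816, 5638, 11933, 24546]

1449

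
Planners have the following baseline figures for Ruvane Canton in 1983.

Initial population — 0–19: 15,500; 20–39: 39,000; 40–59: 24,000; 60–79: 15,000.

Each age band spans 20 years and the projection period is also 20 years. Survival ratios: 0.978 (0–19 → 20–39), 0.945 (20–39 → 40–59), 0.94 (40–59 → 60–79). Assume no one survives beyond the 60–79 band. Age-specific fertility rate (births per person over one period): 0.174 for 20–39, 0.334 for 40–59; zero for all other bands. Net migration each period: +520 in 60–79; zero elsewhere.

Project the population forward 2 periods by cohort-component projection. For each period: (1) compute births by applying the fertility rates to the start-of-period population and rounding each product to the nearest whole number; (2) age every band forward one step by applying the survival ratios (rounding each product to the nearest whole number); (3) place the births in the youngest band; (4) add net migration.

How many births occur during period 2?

14948

(Groups numbered youngest = 1 to oldest = 4.)
Period 1.
Births: 39000 × 0.174 = 6786 ; 24000 × 0.334 = 8016 ⇒ total 14802
Group 2: 15500 × 0.978 = 15159
Group 3: 39000 × 0.945 = 36855
Group 4: 24000 × 0.94 = 22560
Net migration: Group 4 + 520 → 23080
→ [14802, 15159, 36855, 23080]
Period 2.
Births: 15159 × 0.174 = 2638 ; 36855 × 0.334 = 12310 ⇒ total 14948
Group 2: 14802 × 0.978 = 14476
Group 3: 15159 × 0.945 = 14325
Group 4: 36855 × 0.94 = 34644
Net migration: Group 4 + 520 → 35164
→ [14948, 14476, 14325, 35164]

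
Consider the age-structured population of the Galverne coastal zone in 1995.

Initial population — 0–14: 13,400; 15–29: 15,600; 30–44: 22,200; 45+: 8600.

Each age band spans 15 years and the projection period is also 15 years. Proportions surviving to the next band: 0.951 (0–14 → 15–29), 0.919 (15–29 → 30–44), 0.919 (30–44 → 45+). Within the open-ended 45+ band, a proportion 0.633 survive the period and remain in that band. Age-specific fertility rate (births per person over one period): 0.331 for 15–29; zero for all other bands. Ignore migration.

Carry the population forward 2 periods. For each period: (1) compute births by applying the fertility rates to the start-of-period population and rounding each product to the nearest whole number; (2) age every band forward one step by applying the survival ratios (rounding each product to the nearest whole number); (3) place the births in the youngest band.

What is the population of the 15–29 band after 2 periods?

Call the groups 1 to 4, youngest first.
After projecting period 1:
Births: 15600 × 0.331 = 5164
Group 2: 13400 × 0.951 = 12743
Group 3: 15600 × 0.919 = 14336
Group 4: 22200 × 0.919 + 8600 × 0.633 = 20402 + 5444 = 25846
Population now: 0–14=5164, 15–29=12743, 30–44=14336, 45+=25846
After projecting period 2:
Births: 12743 × 0.331 = 4218
Group 2: 5164 × 0.951 = 4911
Group 3: 12743 × 0.919 = 11711
Group 4: 14336 × 0.919 + 25846 × 0.633 = 13175 + 16361 = 29536
Population now: 0–14=4218, 15–29=4911, 30–44=11711, 45+=29536

4911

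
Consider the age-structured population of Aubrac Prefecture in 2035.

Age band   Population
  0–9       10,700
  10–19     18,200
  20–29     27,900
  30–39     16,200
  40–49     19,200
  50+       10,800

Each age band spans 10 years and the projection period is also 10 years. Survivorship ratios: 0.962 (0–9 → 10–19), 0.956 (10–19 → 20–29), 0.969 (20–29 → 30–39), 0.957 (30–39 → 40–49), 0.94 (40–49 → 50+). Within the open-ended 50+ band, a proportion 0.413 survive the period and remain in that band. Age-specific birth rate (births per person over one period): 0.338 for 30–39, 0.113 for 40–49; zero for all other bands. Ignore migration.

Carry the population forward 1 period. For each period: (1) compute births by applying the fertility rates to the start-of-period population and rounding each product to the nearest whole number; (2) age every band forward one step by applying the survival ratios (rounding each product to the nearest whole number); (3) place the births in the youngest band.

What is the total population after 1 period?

— Period 1 —
Births: 16200 × 0.338 = 5476, 19200 × 0.113 = 2170 ⇒ total 7646
10–19: 10700 × 0.962 = 10293
20–29: 18200 × 0.956 = 17399
30–39: 27900 × 0.969 = 27035
40–49: 16200 × 0.957 = 15503
50+: 19200 × 0.94 + 10800 × 0.413 = 18048 + 4460 = 22508
Giving 7646 / 10293 / 17399 / 27035 / 15503 / 22508.
Total after period 1: 7646 + 10293 + 17399 + 27035 + 15503 + 22508 = 100384

100384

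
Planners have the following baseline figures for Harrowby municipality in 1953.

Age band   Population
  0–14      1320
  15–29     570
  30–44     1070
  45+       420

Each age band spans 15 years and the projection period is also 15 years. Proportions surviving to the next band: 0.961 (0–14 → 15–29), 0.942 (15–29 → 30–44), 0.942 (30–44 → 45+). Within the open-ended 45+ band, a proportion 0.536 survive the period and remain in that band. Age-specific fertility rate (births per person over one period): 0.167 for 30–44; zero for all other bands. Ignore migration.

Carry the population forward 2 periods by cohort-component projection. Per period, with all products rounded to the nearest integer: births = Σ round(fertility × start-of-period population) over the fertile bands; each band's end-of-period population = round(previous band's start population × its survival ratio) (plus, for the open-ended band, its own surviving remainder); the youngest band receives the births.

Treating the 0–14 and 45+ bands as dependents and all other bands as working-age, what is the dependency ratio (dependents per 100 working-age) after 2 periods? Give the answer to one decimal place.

[period 1]
Births: 1070 × 0.167 = 179
15–29: 1320 × 0.961 = 1269
30–44: 570 × 0.942 = 537
45+: 1070 × 0.942 + 420 × 0.536 = 1008 + 225 = 1233
End of period: [179, 1269, 537, 1233]
[period 2]
Births: 537 × 0.167 = 90
15–29: 179 × 0.961 = 172
30–44: 1269 × 0.942 = 1195
45+: 537 × 0.942 + 1233 × 0.536 = 506 + 661 = 1167
End of period: [90, 172, 1195, 1167]
Dependents (band 0–14 + band 45+) = 90 + 1167 = 1257; working-age = 1367; ratio = 1257/1367 × 100 = 92.0

92.0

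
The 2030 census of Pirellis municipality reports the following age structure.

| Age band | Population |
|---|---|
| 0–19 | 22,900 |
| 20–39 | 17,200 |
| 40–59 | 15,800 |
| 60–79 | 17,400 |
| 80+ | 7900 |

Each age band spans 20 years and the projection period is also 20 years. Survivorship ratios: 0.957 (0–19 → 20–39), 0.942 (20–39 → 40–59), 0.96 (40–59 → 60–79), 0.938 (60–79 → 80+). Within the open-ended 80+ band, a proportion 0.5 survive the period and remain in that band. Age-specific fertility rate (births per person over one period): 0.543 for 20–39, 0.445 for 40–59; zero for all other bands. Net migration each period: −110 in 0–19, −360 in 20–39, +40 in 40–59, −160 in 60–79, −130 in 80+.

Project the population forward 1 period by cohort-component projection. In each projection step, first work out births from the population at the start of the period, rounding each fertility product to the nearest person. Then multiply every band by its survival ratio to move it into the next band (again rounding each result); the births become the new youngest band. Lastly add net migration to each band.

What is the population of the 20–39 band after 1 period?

21555

Call the bands 1 to 5, youngest first.
Period 1:
Births: 17200 * 0.543 = 9340  |  15800 * 0.445 = 7031 — total 16371
Band 2: 22900 * 0.957 = 21915
Band 3: 17200 * 0.942 = 16202
Band 4: 15800 * 0.96 = 15168
Band 5: 17400 * 0.938 + 7900 * 0.5 = 16321 + 3950 = 20271
Net migration: Band 1 − 110 → 16261; Band 2 − 360 → 21555; Band 3 + 40 → 16242; Band 4 − 160 → 15008; Band 5 − 130 → 20141
End of period: [16261, 21555, 16242, 15008, 20141]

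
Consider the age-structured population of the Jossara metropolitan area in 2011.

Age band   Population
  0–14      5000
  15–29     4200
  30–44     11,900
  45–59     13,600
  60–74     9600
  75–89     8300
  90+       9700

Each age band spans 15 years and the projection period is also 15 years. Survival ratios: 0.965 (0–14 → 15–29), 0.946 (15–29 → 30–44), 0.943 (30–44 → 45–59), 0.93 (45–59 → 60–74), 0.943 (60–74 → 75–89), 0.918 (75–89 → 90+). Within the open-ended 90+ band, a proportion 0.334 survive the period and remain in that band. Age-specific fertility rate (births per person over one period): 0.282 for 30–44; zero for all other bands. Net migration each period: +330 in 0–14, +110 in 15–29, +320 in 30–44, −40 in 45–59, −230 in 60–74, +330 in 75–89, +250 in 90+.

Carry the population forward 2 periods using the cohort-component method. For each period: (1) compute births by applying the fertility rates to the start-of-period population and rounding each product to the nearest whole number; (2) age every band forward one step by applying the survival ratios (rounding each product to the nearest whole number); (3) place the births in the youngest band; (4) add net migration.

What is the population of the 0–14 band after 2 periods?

Period 1:
Births: 11900 × 0.282 = 3356
15–29: 5000 × 0.965 = 4825
30–44: 4200 × 0.946 = 3973
45–59: 11900 × 0.943 = 11222
60–74: 13600 × 0.93 = 12648
75–89: 9600 × 0.943 = 9053
90+: 8300 × 0.918 + 9700 × 0.334 = 7619 + 3240 = 10859
Net migration: 0–14 + 330 → 3686; 15–29 + 110 → 4935; 30–44 + 320 → 4293; 45–59 − 40 → 11182; 60–74 − 230 → 12418; 75–89 + 330 → 9383; 90+ + 250 → 11109
End of period: [3686, 4935, 4293, 11182, 12418, 9383, 11109]
Period 2:
Births: 4293 × 0.282 = 1211
15–29: 3686 × 0.965 = 3557
30–44: 4935 × 0.946 = 4669
45–59: 4293 × 0.943 = 4048
60–74: 11182 × 0.93 = 10399
75–89: 12418 × 0.943 = 11710
90+: 9383 × 0.918 + 11109 × 0.334 = 8614 + 3710 = 12324
Net migration: 0–14 + 330 → 1541; 15–29 + 110 → 3667; 30–44 + 320 → 4989; 45–59 − 40 → 4008; 60–74 − 230 → 10169; 75–89 + 330 → 12040; 90+ + 250 → 12574
End of period: [1541, 3667, 4989, 4008, 10169, 12040, 12574]

1541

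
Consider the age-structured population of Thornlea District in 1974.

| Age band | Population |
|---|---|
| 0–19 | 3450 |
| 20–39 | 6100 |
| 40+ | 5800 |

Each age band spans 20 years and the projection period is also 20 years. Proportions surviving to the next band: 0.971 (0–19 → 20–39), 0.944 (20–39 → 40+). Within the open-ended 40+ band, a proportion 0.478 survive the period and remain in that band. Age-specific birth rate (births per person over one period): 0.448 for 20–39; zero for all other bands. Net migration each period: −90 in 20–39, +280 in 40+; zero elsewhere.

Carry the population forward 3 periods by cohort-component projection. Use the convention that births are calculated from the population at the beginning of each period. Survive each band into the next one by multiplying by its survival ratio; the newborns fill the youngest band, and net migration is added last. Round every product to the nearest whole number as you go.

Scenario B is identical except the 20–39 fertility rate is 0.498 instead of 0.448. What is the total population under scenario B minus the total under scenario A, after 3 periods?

713

Numbering the bands 1..3 from youngest to oldest:
[period 1]
Births: 6100 × 0.448 = 2733
Band 2: 3450 × 0.971 = 3350
Band 3: 6100 × 0.944 + 5800 × 0.478 = 5758 + 2772 = 8530
Net migration: Band 2 − 90 → 3260; Band 3 + 280 → 8810
Population now: 0–19=2733, 20–39=3260, 40+=8810
[period 2]
Births: 3260 × 0.448 = 1460
Band 2: 2733 × 0.971 = 2654
Band 3: 3260 × 0.944 + 8810 × 0.478 = 3077 + 4211 = 7288
Net migration: Band 2 − 90 → 2564; Band 3 + 280 → 7568
Population now: 0–19=1460, 20–39=2564, 40+=7568
[period 3]
Births: 2564 × 0.448 = 1149
Band 2: 1460 × 0.971 = 1418
Band 3: 2564 × 0.944 + 7568 × 0.478 = 2420 + 3618 = 6038
Net migration: Band 2 − 90 → 1328; Band 3 + 280 → 6318
Population now: 0–19=1149, 20–39=1328, 40+=6318
Scenario A total after 3 periods: 8795
Scenario B projection —
[period 1]
Births: 6100 × 0.498 = 3038
Band 2: 3450 × 0.971 = 3350
Band 3: 6100 × 0.944 + 5800 × 0.478 = 5758 + 2772 = 8530
Net migration: Band 2 − 90 → 3260; Band 3 + 280 → 8810
Population now: 0–19=3038, 20–39=3260, 40+=8810
[period 2]
Births: 3260 × 0.498 = 1623
Band 2: 3038 × 0.971 = 2950
Band 3: 3260 × 0.944 + 8810 × 0.478 = 3077 + 4211 = 7288
Net migration: Band 2 − 90 → 2860; Band 3 + 280 → 7568
Population now: 0–19=1623, 20–39=2860, 40+=7568
[period 3]
Births: 2860 × 0.498 = 1424
Band 2: 1623 × 0.971 = 1576
Band 3: 2860 × 0.944 + 7568 × 0.478 = 2700 + 3618 = 6318
Net migration: Band 2 − 90 → 1486; Band 3 + 280 → 6598
Population now: 0–19=1424, 20–39=1486, 40+=6598
Scenario B total after 3 periods: 9508
Difference B − A = 9508 − 8795 = 713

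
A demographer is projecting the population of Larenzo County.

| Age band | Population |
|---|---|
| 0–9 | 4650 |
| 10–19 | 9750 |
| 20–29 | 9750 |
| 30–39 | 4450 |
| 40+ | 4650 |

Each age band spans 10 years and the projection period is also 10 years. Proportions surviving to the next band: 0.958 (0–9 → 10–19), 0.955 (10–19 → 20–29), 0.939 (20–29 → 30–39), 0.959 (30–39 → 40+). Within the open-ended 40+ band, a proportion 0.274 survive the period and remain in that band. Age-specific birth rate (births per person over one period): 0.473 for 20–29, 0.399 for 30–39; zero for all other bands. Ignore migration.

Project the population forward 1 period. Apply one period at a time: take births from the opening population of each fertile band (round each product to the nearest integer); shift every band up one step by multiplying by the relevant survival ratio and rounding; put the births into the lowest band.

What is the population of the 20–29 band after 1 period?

9311

After projecting period 1:
Births: 9750 × 0.473 = 4612 ; 4450 × 0.399 = 1776 → total 6388
10–19: 4650 × 0.958 = 4455
20–29: 9750 × 0.955 = 9311
30–39: 9750 × 0.939 = 9155
40+: 4450 × 0.959 + 4650 × 0.274 = 4268 + 1274 = 5542
Population now: 0–9=6388, 10–19=4455, 20–29=9311, 30–39=9155, 40+=5542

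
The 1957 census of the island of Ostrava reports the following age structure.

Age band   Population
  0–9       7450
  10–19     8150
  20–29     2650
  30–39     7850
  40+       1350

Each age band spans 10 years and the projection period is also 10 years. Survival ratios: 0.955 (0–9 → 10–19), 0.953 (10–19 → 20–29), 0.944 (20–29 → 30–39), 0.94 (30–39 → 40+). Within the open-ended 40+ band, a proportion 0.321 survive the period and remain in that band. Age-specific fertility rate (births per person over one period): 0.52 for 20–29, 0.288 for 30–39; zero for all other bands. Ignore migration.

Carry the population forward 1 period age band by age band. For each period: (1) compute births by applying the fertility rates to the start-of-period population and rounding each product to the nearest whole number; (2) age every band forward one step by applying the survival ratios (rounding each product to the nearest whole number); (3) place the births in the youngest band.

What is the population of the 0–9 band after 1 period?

3639

After projecting period 1:
Births: 2650 * 0.52 = 1378 ; 7850 * 0.288 = 2261 — total 3639
10–19: 7450 * 0.955 = 7115
20–29: 8150 * 0.953 = 7767
30–39: 2650 * 0.944 = 2502
40+: 7850 * 0.94 + 1350 * 0.321 = 7379 + 433 = 7812
End of period: [3639, 7115, 7767, 2502, 7812]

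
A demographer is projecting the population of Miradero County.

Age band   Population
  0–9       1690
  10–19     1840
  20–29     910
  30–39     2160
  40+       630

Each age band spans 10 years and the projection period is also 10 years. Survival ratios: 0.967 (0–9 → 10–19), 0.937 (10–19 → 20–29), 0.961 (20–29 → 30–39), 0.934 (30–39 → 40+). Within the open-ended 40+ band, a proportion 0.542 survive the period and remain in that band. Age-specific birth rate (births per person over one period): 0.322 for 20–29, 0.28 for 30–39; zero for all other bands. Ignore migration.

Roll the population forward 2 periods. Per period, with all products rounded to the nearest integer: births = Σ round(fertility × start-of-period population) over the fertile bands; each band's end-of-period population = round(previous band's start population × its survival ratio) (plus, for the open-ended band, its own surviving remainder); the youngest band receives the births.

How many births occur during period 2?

800

Numbering the bands 1..5 from youngest to oldest:
Period 1:
Births: 910 × 0.322 = 293  |  2160 × 0.28 = 605 → total 898
Band 2: 1690 × 0.967 = 1634
Band 3: 1840 × 0.937 = 1724
Band 4: 910 × 0.961 = 875
Band 5: 2160 × 0.934 + 630 × 0.542 = 2017 + 341 = 2358
Giving 898 / 1634 / 1724 / 875 / 2358.
Period 2:
Births: 1724 × 0.322 = 555  |  875 × 0.28 = 245 → total 800
Band 2: 898 × 0.967 = 868
Band 3: 1634 × 0.937 = 1531
Band 4: 1724 × 0.961 = 1657
Band 5: 875 × 0.934 + 2358 × 0.542 = 817 + 1278 = 2095
Giving 800 / 868 / 1531 / 1657 / 2095.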